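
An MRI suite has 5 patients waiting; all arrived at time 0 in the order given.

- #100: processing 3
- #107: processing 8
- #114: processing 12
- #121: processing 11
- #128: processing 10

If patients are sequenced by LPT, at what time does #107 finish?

41

LPT (decreasing processing time): #114 #121 #128 #107 #100.
#114: 0→12
#121: 12→23
#128: 23→33
#107: 33→41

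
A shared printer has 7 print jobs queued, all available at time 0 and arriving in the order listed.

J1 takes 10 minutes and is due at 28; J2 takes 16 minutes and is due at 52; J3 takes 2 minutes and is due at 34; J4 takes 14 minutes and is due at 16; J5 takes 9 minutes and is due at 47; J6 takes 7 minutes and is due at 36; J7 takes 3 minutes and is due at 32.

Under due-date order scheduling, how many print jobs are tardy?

EDD (increasing due date): J4 J1 J7 J3 J6 J5 J2.
J4: 0→14, due 16, tardiness 0
J1: 14→24, due 28, tardiness 0
J7: 24→27, due 32, tardiness 0
J3: 27→29, due 34, tardiness 0
J6: 29→36, due 36, tardiness 0
J5: 36→45, due 47, tardiness 0
J2: 45→61, due 52, tardiness 9
Late print jobs: 1.

1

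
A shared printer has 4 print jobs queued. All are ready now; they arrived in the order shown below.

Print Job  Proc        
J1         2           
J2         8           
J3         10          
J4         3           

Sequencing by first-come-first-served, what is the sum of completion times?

FIFO (arrival order): J1 J2 J3 J4.
J1: 0→2
J2: 2→10
J3: 10→20
J4: 20→23
Sum = 2+10+20+23 = 55.

55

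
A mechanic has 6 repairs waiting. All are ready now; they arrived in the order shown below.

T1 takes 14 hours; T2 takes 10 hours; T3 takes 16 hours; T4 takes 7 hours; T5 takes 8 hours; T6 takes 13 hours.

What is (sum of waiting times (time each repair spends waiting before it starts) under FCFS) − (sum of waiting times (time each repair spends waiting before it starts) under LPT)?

FIFO (arrival order): T1 T2 T3 T4 T5 T6.
T1: waits 0, runs 0→14
T2: waits 14, runs 14→24
T3: waits 24, runs 24→40
T4: waits 40, runs 40→47
T5: waits 47, runs 47→55
T6: waits 55, runs 55→68
Sum = 0+14+24+40+47+55 = 180.
LPT (decreasing processing time): T3 T1 T6 T2 T5 T4.
T3: waits 0, runs 0→16
T1: waits 16, runs 16→30
T6: waits 30, runs 30→43
T2: waits 43, runs 43→53
T5: waits 53, runs 53→61
T4: waits 61, runs 61→68
Sum = 0+16+30+43+53+61 = 203.
Difference = 180 − 203 = -23.

-23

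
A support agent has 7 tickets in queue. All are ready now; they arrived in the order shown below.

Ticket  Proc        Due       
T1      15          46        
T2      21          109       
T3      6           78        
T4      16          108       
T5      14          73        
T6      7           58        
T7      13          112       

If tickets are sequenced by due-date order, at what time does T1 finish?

EDD (increasing due date): T1 T6 T5 T3 T4 T2 T7.
T1: 0→15

15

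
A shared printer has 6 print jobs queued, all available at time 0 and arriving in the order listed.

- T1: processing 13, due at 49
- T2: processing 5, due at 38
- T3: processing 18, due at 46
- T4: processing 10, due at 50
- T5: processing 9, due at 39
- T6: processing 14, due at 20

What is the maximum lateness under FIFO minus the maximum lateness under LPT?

18

FIFO (arrival order): T1 T2 T3 T4 T5 T6.
T1: 0→13, due 49, lateness -36
T2: 13→18, due 38, lateness -20
T3: 18→36, due 46, lateness -10
T4: 36→46, due 50, lateness -4
T5: 46→55, due 39, lateness 16
T6: 55→69, due 20, lateness 49
Maximum = 49.
LPT (decreasing processing time): T3 T6 T1 T4 T5 T2.
T3: 0→18, due 46, lateness -28
T6: 18→32, due 20, lateness 12
T1: 32→45, due 49, lateness -4
T4: 45→55, due 50, lateness 5
T5: 55→64, due 39, lateness 25
T2: 64→69, due 38, lateness 31
Maximum = 31.
Difference = 49 − 31 = 18.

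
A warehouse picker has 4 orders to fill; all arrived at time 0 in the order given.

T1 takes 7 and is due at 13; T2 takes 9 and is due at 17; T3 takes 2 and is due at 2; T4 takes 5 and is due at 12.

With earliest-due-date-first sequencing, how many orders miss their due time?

2

EDD (increasing due date): T3 T4 T1 T2.
T3: 0→2, due 2, tardiness 0
T4: 2→7, due 12, tardiness 0
T1: 7→14, due 13, tardiness 1
T2: 14→23, due 17, tardiness 6
Late orders: 2.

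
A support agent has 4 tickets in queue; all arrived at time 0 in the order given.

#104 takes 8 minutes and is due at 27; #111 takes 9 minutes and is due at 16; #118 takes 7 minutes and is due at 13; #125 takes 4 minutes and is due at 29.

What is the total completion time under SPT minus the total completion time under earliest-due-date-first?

SPT (increasing processing time): #125 #118 #104 #111.
#125: 0→4
#118: 4→11
#104: 11→19
#111: 19→28
Sum = 4+11+19+28 = 62.
EDD (increasing due date): #118 #111 #104 #125.
#118: 0→7
#111: 7→16
#104: 16→24
#125: 24→28
Sum = 7+16+24+28 = 75.
Difference = 62 − 75 = -13.

-13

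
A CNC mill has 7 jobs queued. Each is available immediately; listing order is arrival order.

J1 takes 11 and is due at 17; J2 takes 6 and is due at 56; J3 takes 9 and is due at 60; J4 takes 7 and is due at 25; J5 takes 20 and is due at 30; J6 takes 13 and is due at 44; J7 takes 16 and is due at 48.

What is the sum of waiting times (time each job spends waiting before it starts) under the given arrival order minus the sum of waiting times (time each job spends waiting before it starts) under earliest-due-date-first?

FIFO (arrival order): J1 J2 J3 J4 J5 J6 J7.
J1: waits 0, runs 0→11
J2: waits 11, runs 11→17
J3: waits 17, runs 17→26
J4: waits 26, runs 26→33
J5: waits 33, runs 33→53
J6: waits 53, runs 53→66
J7: waits 66, runs 66→82
Sum = 0+11+17+26+33+53+66 = 206.
EDD (increasing due date): J1 J4 J5 J6 J7 J2 J3.
J1: waits 0, runs 0→11
J4: waits 11, runs 11→18
J5: waits 18, runs 18→38
J6: waits 38, runs 38→51
J7: waits 51, runs 51→67
J2: waits 67, runs 67→73
J3: waits 73, runs 73→82
Sum = 0+11+18+38+51+67+73 = 258.
Difference = 206 − 258 = -52.

-52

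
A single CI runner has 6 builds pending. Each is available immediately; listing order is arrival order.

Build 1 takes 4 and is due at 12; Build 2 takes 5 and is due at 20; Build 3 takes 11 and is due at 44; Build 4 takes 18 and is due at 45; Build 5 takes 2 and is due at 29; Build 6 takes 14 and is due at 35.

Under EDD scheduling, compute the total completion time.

139

EDD (increasing due date): Build 1 Build 2 Build 5 Build 6 Build 3 Build 4.
Build 1: 0→4
Build 2: 4→9
Build 5: 9→11
Build 6: 11→25
Build 3: 25→36
Build 4: 36→54
Sum = 4+9+11+25+36+54 = 139.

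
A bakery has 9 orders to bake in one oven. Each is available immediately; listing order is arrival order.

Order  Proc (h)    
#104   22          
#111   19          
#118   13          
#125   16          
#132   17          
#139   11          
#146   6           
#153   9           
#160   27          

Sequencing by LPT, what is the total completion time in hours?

843

LPT (decreasing processing time): #160 #104 #111 #132 #125 #118 #139 #153 #146.
#160: 0→27
#104: 27→49
#111: 49→68
#132: 68→85
#125: 85→101
#118: 101→114
#139: 114→125
#153: 125→134
#146: 134→140
Sum = 27+49+68+85+101+114+125+134+140 = 843.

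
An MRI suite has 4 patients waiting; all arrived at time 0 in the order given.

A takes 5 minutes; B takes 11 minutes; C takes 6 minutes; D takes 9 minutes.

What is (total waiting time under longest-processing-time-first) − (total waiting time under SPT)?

LPT (decreasing processing time): B D C A.
B: waits 0, runs 0→11
D: waits 11, runs 11→20
C: waits 20, runs 20→26
A: waits 26, runs 26→31
Sum = 0+11+20+26 = 57.
SPT (increasing processing time): A C D B.
A: waits 0, runs 0→5
C: waits 5, runs 5→11
D: waits 11, runs 11→20
B: waits 20, runs 20→31
Sum = 0+5+11+20 = 36.
Difference = 57 − 36 = 21.

21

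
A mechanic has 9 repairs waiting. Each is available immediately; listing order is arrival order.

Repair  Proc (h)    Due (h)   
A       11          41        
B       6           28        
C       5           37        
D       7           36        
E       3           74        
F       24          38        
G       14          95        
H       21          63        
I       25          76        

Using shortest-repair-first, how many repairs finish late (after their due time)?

3

SPT (increasing processing time): E C B D A G H F I.
E: 0→3, due 74, tardiness 0
C: 3→8, due 37, tardiness 0
B: 8→14, due 28, tardiness 0
D: 14→21, due 36, tardiness 0
A: 21→32, due 41, tardiness 0
G: 32→46, due 95, tardiness 0
H: 46→67, due 63, tardiness 4
F: 67→91, due 38, tardiness 53
I: 91→116, due 76, tardiness 40
Late repairs: 3.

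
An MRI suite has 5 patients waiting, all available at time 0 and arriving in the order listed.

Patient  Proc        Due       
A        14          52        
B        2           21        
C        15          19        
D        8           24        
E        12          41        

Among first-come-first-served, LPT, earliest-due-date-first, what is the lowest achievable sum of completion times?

FIFO (arrival order): A B C D E.
A: 0→14
B: 14→16
C: 16→31
D: 31→39
E: 39→51
Sum = 14+16+31+39+51 = 151.
LPT (decreasing processing time): C A E D B.
C: 0→15
A: 15→29
E: 29→41
D: 41→49
B: 49→51
Sum = 15+29+41+49+51 = 185.
EDD (increasing due date): C B D E A.
C: 0→15
B: 15→17
D: 17→25
E: 25→37
A: 37→51
Sum = 15+17+25+37+51 = 145.
FIFO 151, LPT 185, EDD 145 → minimum 145.

145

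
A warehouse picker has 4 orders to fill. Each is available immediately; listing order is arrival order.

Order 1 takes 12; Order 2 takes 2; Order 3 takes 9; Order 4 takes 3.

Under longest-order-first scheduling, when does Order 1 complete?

12

LPT (decreasing processing time): Order 1 Order 3 Order 4 Order 2.
Order 1: 0→12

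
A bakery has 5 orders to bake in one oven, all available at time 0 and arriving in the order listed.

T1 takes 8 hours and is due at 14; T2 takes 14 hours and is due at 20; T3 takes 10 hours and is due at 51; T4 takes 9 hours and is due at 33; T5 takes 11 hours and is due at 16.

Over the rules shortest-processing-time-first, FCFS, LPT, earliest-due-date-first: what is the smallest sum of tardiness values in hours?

26

SPT (increasing processing time): T1 T4 T3 T5 T2.
T1: 0→8, due 14, tardiness 0
T4: 8→17, due 33, tardiness 0
T3: 17→27, due 51, tardiness 0
T5: 27→38, due 16, tardiness 22
T2: 38→52, due 20, tardiness 32
Sum = 0+0+0+22+32 = 54.
FIFO (arrival order): T1 T2 T3 T4 T5.
T1: 0→8, due 14, tardiness 0
T2: 8→22, due 20, tardiness 2
T3: 22→32, due 51, tardiness 0
T4: 32→41, due 33, tardiness 8
T5: 41→52, due 16, tardiness 36
Sum = 0+2+0+8+36 = 46.
LPT (decreasing processing time): T2 T5 T3 T4 T1.
T2: 0→14, due 20, tardiness 0
T5: 14→25, due 16, tardiness 9
T3: 25→35, due 51, tardiness 0
T4: 35→44, due 33, tardiness 11
T1: 44→52, due 14, tardiness 38
Sum = 0+9+0+11+38 = 58.
EDD (increasing due date): T1 T5 T2 T4 T3.
T1: 0→8, due 14, tardiness 0
T5: 8→19, due 16, tardiness 3
T2: 19→33, due 20, tardiness 13
T4: 33→42, due 33, tardiness 9
T3: 42→52, due 51, tardiness 1
Sum = 0+3+13+9+1 = 26.
SPT 54, FIFO 46, LPT 58, EDD 26 → minimum 26.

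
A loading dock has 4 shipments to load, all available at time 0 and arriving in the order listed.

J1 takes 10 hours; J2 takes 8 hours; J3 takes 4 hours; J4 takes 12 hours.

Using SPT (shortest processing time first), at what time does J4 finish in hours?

SPT (increasing processing time): J3 J2 J1 J4.
J3: 0→4
J2: 4→12
J1: 12→22
J4: 22→34

34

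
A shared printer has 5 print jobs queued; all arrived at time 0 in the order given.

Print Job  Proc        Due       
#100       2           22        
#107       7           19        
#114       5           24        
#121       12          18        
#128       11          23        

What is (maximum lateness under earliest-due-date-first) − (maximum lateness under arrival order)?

-1

EDD (increasing due date): #121 #107 #100 #128 #114.
#121: 0→12, due 18, lateness -6
#107: 12→19, due 19, lateness 0
#100: 19→21, due 22, lateness -1
#128: 21→32, due 23, lateness 9
#114: 32→37, due 24, lateness 13
Maximum = 13.
FIFO (arrival order): #100 #107 #114 #121 #128.
#100: 0→2, due 22, lateness -20
#107: 2→9, due 19, lateness -10
#114: 9→14, due 24, lateness -10
#121: 14→26, due 18, lateness 8
#128: 26→37, due 23, lateness 14
Maximum = 14.
Difference = 13 − 14 = -1.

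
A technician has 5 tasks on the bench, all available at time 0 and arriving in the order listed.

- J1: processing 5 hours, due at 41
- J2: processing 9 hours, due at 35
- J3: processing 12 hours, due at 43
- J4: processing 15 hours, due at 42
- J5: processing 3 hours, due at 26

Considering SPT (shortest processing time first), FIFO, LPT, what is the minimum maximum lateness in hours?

SPT (increasing processing time): J5 J1 J2 J3 J4.
J5: 0→3, due 26, lateness -23
J1: 3→8, due 41, lateness -33
J2: 8→17, due 35, lateness -18
J3: 17→29, due 43, lateness -14
J4: 29→44, due 42, lateness 2
Maximum = 2.
FIFO (arrival order): J1 J2 J3 J4 J5.
J1: 0→5, due 41, lateness -36
J2: 5→14, due 35, lateness -21
J3: 14→26, due 43, lateness -17
J4: 26→41, due 42, lateness -1
J5: 41→44, due 26, lateness 18
Maximum = 18.
LPT (decreasing processing time): J4 J3 J2 J1 J5.
J4: 0→15, due 42, lateness -27
J3: 15→27, due 43, lateness -16
J2: 27→36, due 35, lateness 1
J1: 36→41, due 41, lateness 0
J5: 41→44, due 26, lateness 18
Maximum = 18.
SPT 2, FIFO 18, LPT 18 → minimum 2.

2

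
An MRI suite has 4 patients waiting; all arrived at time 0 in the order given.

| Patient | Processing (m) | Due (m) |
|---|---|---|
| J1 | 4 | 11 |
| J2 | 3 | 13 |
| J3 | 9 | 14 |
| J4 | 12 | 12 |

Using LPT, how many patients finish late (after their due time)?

3

LPT (decreasing processing time): J4 J3 J1 J2.
J4: 0→12, due 12, tardiness 0
J3: 12→21, due 14, tardiness 7
J1: 21→25, due 11, tardiness 14
J2: 25→28, due 13, tardiness 15
Late patients: 3.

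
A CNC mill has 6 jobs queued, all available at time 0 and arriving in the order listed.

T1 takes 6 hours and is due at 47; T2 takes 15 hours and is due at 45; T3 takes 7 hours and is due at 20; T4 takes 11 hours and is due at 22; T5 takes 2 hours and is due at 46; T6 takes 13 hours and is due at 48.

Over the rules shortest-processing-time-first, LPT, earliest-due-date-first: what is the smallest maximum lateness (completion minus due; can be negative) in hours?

6

SPT (increasing processing time): T5 T1 T3 T4 T6 T2.
T5: 0→2, due 46, lateness -44
T1: 2→8, due 47, lateness -39
T3: 8→15, due 20, lateness -5
T4: 15→26, due 22, lateness 4
T6: 26→39, due 48, lateness -9
T2: 39→54, due 45, lateness 9
Maximum = 9.
LPT (decreasing processing time): T2 T6 T4 T3 T1 T5.
T2: 0→15, due 45, lateness -30
T6: 15→28, due 48, lateness -20
T4: 28→39, due 22, lateness 17
T3: 39→46, due 20, lateness 26
T1: 46→52, due 47, lateness 5
T5: 52→54, due 46, lateness 8
Maximum = 26.
EDD (increasing due date): T3 T4 T2 T5 T1 T6.
T3: 0→7, due 20, lateness -13
T4: 7→18, due 22, lateness -4
T2: 18→33, due 45, lateness -12
T5: 33→35, due 46, lateness -11
T1: 35→41, due 47, lateness -6
T6: 41→54, due 48, lateness 6
Maximum = 6.
SPT 9, LPT 26, EDD 6 → minimum 6.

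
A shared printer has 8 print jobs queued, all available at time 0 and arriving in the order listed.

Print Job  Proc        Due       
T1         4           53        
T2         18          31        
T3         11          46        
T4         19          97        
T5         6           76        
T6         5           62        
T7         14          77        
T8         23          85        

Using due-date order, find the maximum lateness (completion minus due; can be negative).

3

EDD (increasing due date): T2 T3 T1 T6 T5 T7 T8 T4.
T2: 0→18, due 31, lateness -13
T3: 18→29, due 46, lateness -17
T1: 29→33, due 53, lateness -20
T6: 33→38, due 62, lateness -24
T5: 38→44, due 76, lateness -32
T7: 44→58, due 77, lateness -19
T8: 58→81, due 85, lateness -4
T4: 81→100, due 97, lateness 3
Maximum = 3.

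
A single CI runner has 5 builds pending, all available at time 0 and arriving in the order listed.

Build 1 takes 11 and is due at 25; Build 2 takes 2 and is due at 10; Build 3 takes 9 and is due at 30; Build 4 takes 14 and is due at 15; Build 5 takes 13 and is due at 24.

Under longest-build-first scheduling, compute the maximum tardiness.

39

LPT (decreasing processing time): Build 4 Build 5 Build 1 Build 3 Build 2.
Build 4: 0→14, due 15, tardiness 0
Build 5: 14→27, due 24, tardiness 3
Build 1: 27→38, due 25, tardiness 13
Build 3: 38→47, due 30, tardiness 17
Build 2: 47→49, due 10, tardiness 39
Maximum = 39.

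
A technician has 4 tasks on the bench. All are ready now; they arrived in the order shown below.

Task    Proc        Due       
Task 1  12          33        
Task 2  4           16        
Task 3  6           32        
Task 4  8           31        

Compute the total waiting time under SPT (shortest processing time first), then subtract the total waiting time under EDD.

SPT (increasing processing time): Task 2 Task 3 Task 4 Task 1.
Task 2: waits 0, runs 0→4
Task 3: waits 4, runs 4→10
Task 4: waits 10, runs 10→18
Task 1: waits 18, runs 18→30
Sum = 0+4+10+18 = 32.
EDD (increasing due date): Task 2 Task 4 Task 3 Task 1.
Task 2: waits 0, runs 0→4
Task 4: waits 4, runs 4→12
Task 3: waits 12, runs 12→18
Task 1: waits 18, runs 18→30
Sum = 0+4+12+18 = 34.
Difference = 32 − 34 = -2.

-2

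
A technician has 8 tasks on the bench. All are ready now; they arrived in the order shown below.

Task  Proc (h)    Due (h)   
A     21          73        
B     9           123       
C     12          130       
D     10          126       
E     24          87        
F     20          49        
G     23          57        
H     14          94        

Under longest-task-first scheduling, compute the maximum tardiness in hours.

39

LPT (decreasing processing time): E G A F H C D B.
E: 0→24, due 87, tardiness 0
G: 24→47, due 57, tardiness 0
A: 47→68, due 73, tardiness 0
F: 68→88, due 49, tardiness 39
H: 88→102, due 94, tardiness 8
C: 102→114, due 130, tardiness 0
D: 114→124, due 126, tardiness 0
B: 124→133, due 123, tardiness 10
Maximum = 39.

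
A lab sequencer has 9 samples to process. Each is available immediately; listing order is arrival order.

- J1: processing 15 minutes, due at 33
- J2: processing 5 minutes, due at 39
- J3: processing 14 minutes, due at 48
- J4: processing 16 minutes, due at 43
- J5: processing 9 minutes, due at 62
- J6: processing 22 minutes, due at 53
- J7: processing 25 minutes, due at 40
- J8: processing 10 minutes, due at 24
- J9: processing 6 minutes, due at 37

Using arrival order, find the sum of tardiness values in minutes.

278

FIFO (arrival order): J1 J2 J3 J4 J5 J6 J7 J8 J9.
J1: 0→15, due 33, tardiness 0
J2: 15→20, due 39, tardiness 0
J3: 20→34, due 48, tardiness 0
J4: 34→50, due 43, tardiness 7
J5: 50→59, due 62, tardiness 0
J6: 59→81, due 53, tardiness 28
J7: 81→106, due 40, tardiness 66
J8: 106→116, due 24, tardiness 92
J9: 116→122, due 37, tardiness 85
Sum = 0+0+0+7+0+28+66+92+85 = 278.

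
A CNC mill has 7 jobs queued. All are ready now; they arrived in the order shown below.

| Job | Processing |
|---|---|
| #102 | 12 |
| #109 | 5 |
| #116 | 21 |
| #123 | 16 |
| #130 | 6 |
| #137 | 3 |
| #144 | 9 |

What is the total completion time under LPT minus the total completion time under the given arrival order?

54

LPT (decreasing processing time): #116 #123 #102 #144 #130 #109 #137.
#116: 0→21
#123: 21→37
#102: 37→49
#144: 49→58
#130: 58→64
#109: 64→69
#137: 69→72
Sum = 21+37+49+58+64+69+72 = 370.
FIFO (arrival order): #102 #109 #116 #123 #130 #137 #144.
#102: 0→12
#109: 12→17
#116: 17→38
#123: 38→54
#130: 54→60
#137: 60→63
#144: 63→72
Sum = 12+17+38+54+60+63+72 = 316.
Difference = 370 − 316 = 54.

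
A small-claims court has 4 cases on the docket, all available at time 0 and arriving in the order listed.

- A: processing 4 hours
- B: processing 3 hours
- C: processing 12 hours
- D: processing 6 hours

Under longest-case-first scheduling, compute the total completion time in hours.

LPT (decreasing processing time): C D A B.
C: 0→12
D: 12→18
A: 18→22
B: 22→25
Sum = 12+18+22+25 = 77.

77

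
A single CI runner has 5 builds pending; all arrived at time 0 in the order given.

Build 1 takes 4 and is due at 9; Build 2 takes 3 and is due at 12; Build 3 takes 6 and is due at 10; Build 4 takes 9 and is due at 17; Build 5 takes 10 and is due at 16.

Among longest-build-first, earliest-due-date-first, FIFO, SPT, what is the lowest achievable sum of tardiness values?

LPT (decreasing processing time): Build 5 Build 4 Build 3 Build 1 Build 2.
Build 5: 0→10, due 16, tardiness 0
Build 4: 10→19, due 17, tardiness 2
Build 3: 19→25, due 10, tardiness 15
Build 1: 25→29, due 9, tardiness 20
Build 2: 29→32, due 12, tardiness 20
Sum = 0+2+15+20+20 = 57.
EDD (increasing due date): Build 1 Build 3 Build 2 Build 5 Build 4.
Build 1: 0→4, due 9, tardiness 0
Build 3: 4→10, due 10, tardiness 0
Build 2: 10→13, due 12, tardiness 1
Build 5: 13→23, due 16, tardiness 7
Build 4: 23→32, due 17, tardiness 15
Sum = 0+0+1+7+15 = 23.
FIFO (arrival order): Build 1 Build 2 Build 3 Build 4 Build 5.
Build 1: 0→4, due 9, tardiness 0
Build 2: 4→7, due 12, tardiness 0
Build 3: 7→13, due 10, tardiness 3
Build 4: 13→22, due 17, tardiness 5
Build 5: 22→32, due 16, tardiness 16
Sum = 0+0+3+5+16 = 24.
SPT (increasing processing time): Build 2 Build 1 Build 3 Build 4 Build 5.
Build 2: 0→3, due 12, tardiness 0
Build 1: 3→7, due 9, tardiness 0
Build 3: 7→13, due 10, tardiness 3
Build 4: 13→22, due 17, tardiness 5
Build 5: 22→32, due 16, tardiness 16
Sum = 0+0+3+5+16 = 24.
LPT 57, EDD 23, FIFO 24, SPT 24 → minimum 23.

23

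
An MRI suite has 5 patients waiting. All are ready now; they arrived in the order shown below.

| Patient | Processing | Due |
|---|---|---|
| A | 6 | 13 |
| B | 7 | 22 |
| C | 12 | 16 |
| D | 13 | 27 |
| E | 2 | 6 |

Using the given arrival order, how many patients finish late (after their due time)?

3

FIFO (arrival order): A B C D E.
A: 0→6, due 13, tardiness 0
B: 6→13, due 22, tardiness 0
C: 13→25, due 16, tardiness 9
D: 25→38, due 27, tardiness 11
E: 38→40, due 6, tardiness 34
Late patients: 3.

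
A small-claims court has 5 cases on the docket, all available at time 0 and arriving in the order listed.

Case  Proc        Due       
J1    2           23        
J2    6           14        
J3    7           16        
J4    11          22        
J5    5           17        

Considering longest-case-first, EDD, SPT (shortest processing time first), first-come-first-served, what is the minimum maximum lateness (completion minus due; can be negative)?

8

LPT (decreasing processing time): J4 J3 J2 J5 J1.
J4: 0→11, due 22, lateness -11
J3: 11→18, due 16, lateness 2
J2: 18→24, due 14, lateness 10
J5: 24→29, due 17, lateness 12
J1: 29→31, due 23, lateness 8
Maximum = 12.
EDD (increasing due date): J2 J3 J5 J4 J1.
J2: 0→6, due 14, lateness -8
J3: 6→13, due 16, lateness -3
J5: 13→18, due 17, lateness 1
J4: 18→29, due 22, lateness 7
J1: 29→31, due 23, lateness 8
Maximum = 8.
SPT (increasing processing time): J1 J5 J2 J3 J4.
J1: 0→2, due 23, lateness -21
J5: 2→7, due 17, lateness -10
J2: 7→13, due 14, lateness -1
J3: 13→20, due 16, lateness 4
J4: 20→31, due 22, lateness 9
Maximum = 9.
FIFO (arrival order): J1 J2 J3 J4 J5.
J1: 0→2, due 23, lateness -21
J2: 2→8, due 14, lateness -6
J3: 8→15, due 16, lateness -1
J4: 15→26, due 22, lateness 4
J5: 26→31, due 17, lateness 14
Maximum = 14.
LPT 12, EDD 8, SPT 9, FIFO 14 → minimum 8.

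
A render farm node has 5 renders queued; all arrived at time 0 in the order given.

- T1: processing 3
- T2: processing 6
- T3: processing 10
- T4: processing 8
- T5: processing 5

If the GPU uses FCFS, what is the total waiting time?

58

FIFO (arrival order): T1 T2 T3 T4 T5.
T1: waits 0, runs 0→3
T2: waits 3, runs 3→9
T3: waits 9, runs 9→19
T4: waits 19, runs 19→27
T5: waits 27, runs 27→32
Sum = 0+3+9+19+27 = 58.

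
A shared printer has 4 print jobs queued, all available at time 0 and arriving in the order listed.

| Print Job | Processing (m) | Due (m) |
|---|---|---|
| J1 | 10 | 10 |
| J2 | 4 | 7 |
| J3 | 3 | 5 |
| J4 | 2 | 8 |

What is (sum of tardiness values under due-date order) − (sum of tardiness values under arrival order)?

-20

EDD (increasing due date): J3 J2 J4 J1.
J3: 0→3, due 5, tardiness 0
J2: 3→7, due 7, tardiness 0
J4: 7→9, due 8, tardiness 1
J1: 9→19, due 10, tardiness 9
Sum = 0+0+1+9 = 10.
FIFO (arrival order): J1 J2 J3 J4.
J1: 0→10, due 10, tardiness 0
J2: 10→14, due 7, tardiness 7
J3: 14→17, due 5, tardiness 12
J4: 17→19, due 8, tardiness 11
Sum = 0+7+12+11 = 30.
Difference = 10 − 30 = -20.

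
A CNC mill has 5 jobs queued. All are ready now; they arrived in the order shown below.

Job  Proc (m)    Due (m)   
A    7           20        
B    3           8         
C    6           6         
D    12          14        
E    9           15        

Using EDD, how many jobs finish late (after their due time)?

EDD (increasing due date): C B D E A.
C: 0→6, due 6, tardiness 0
B: 6→9, due 8, tardiness 1
D: 9→21, due 14, tardiness 7
E: 21→30, due 15, tardiness 15
A: 30→37, due 20, tardiness 17
Late jobs: 4.

4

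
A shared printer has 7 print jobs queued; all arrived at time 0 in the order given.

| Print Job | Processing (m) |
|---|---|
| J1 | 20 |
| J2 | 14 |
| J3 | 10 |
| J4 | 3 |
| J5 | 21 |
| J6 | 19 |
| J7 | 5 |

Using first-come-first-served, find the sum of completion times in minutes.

392

FIFO (arrival order): J1 J2 J3 J4 J5 J6 J7.
J1: 0→20
J2: 20→34
J3: 34→44
J4: 44→47
J5: 47→68
J6: 68→87
J7: 87→92
Sum = 20+34+44+47+68+87+92 = 392.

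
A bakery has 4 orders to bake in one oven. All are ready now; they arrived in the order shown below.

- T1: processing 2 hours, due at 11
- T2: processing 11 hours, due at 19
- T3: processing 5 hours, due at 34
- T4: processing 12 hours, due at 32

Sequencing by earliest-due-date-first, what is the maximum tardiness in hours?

0

EDD (increasing due date): T1 T2 T4 T3.
T1: 0→2, due 11, tardiness 0
T2: 2→13, due 19, tardiness 0
T4: 13→25, due 32, tardiness 0
T3: 25→30, due 34, tardiness 0
Maximum = 0.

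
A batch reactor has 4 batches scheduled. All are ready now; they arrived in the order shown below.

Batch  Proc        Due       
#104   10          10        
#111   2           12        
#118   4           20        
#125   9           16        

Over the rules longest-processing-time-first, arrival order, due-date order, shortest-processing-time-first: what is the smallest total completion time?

LPT (decreasing processing time): #104 #125 #118 #111.
#104: 0→10
#125: 10→19
#118: 19→23
#111: 23→25
Sum = 10+19+23+25 = 77.
FIFO (arrival order): #104 #111 #118 #125.
#104: 0→10
#111: 10→12
#118: 12→16
#125: 16→25
Sum = 10+12+16+25 = 63.
EDD (increasing due date): #104 #111 #125 #118.
#104: 0→10
#111: 10→12
#125: 12→21
#118: 21→25
Sum = 10+12+21+25 = 68.
SPT (increasing processing time): #111 #118 #125 #104.
#111: 0→2
#118: 2→6
#125: 6→15
#104: 15→25
Sum = 2+6+15+25 = 48.
LPT 77, FIFO 63, EDD 68, SPT 48 → minimum 48.

48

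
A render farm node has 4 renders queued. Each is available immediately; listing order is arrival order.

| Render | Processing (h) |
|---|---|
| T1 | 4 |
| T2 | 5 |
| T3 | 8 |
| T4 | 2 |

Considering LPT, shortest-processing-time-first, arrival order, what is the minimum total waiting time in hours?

19

LPT (decreasing processing time): T3 T2 T1 T4.
T3: waits 0, runs 0→8
T2: waits 8, runs 8→13
T1: waits 13, runs 13→17
T4: waits 17, runs 17→19
Sum = 0+8+13+17 = 38.
SPT (increasing processing time): T4 T1 T2 T3.
T4: waits 0, runs 0→2
T1: waits 2, runs 2→6
T2: waits 6, runs 6→11
T3: waits 11, runs 11→19
Sum = 0+2+6+11 = 19.
FIFO (arrival order): T1 T2 T3 T4.
T1: waits 0, runs 0→4
T2: waits 4, runs 4→9
T3: waits 9, runs 9→17
T4: waits 17, runs 17→19
Sum = 0+4+9+17 = 30.
LPT 38, SPT 19, FIFO 30 → minimum 19.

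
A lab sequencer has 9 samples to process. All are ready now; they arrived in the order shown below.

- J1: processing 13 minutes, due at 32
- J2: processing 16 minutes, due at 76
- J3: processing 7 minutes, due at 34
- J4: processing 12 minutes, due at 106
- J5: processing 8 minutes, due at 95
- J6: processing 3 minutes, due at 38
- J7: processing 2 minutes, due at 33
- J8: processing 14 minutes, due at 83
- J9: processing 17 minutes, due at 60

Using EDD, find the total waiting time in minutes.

327

EDD (increasing due date): J1 J7 J3 J6 J9 J2 J8 J5 J4.
J1: waits 0, runs 0→13
J7: waits 13, runs 13→15
J3: waits 15, runs 15→22
J6: waits 22, runs 22→25
J9: waits 25, runs 25→42
J2: waits 42, runs 42→58
J8: waits 58, runs 58→72
J5: waits 72, runs 72→80
J4: waits 80, runs 80→92
Sum = 0+13+15+22+25+42+58+72+80 = 327.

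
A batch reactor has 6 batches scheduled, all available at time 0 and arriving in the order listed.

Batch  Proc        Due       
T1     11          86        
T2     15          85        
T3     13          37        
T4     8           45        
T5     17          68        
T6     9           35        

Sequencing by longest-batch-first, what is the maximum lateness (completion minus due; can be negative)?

30

LPT (decreasing processing time): T5 T2 T3 T1 T6 T4.
T5: 0→17, due 68, lateness -51
T2: 17→32, due 85, lateness -53
T3: 32→45, due 37, lateness 8
T1: 45→56, due 86, lateness -30
T6: 56→65, due 35, lateness 30
T4: 65→73, due 45, lateness 28
Maximum = 30.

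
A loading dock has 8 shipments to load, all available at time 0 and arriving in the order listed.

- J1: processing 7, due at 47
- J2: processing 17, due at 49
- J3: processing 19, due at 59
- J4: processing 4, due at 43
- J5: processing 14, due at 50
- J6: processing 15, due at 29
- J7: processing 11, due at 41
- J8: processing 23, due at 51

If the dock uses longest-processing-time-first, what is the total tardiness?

277

LPT (decreasing processing time): J8 J3 J2 J6 J5 J7 J1 J4.
J8: 0→23, due 51, tardiness 0
J3: 23→42, due 59, tardiness 0
J2: 42→59, due 49, tardiness 10
J6: 59→74, due 29, tardiness 45
J5: 74→88, due 50, tardiness 38
J7: 88→99, due 41, tardiness 58
J1: 99→106, due 47, tardiness 59
J4: 106→110, due 43, tardiness 67
Sum = 0+0+10+45+38+58+59+67 = 277.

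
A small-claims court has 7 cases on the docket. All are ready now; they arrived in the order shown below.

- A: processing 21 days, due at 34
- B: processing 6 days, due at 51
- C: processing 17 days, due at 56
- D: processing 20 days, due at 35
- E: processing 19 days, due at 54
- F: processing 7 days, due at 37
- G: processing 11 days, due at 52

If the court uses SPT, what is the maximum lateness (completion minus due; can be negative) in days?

SPT (increasing processing time): B F G C E D A.
B: 0→6, due 51, lateness -45
F: 6→13, due 37, lateness -24
G: 13→24, due 52, lateness -28
C: 24→41, due 56, lateness -15
E: 41→60, due 54, lateness 6
D: 60→80, due 35, lateness 45
A: 80→101, due 34, lateness 67
Maximum = 67.

67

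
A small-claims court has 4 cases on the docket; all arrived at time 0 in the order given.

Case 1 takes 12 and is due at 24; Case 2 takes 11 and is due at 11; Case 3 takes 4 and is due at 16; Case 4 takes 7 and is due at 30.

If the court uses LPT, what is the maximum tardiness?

18

LPT (decreasing processing time): Case 1 Case 2 Case 4 Case 3.
Case 1: 0→12, due 24, tardiness 0
Case 2: 12→23, due 11, tardiness 12
Case 4: 23→30, due 30, tardiness 0
Case 3: 30→34, due 16, tardiness 18
Maximum = 18.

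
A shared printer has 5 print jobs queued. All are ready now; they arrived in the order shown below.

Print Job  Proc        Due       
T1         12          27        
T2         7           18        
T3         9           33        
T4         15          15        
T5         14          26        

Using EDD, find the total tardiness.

EDD (increasing due date): T4 T2 T5 T1 T3.
T4: 0→15, due 15, tardiness 0
T2: 15→22, due 18, tardiness 4
T5: 22→36, due 26, tardiness 10
T1: 36→48, due 27, tardiness 21
T3: 48→57, due 33, tardiness 24
Sum = 0+4+10+21+24 = 59.

59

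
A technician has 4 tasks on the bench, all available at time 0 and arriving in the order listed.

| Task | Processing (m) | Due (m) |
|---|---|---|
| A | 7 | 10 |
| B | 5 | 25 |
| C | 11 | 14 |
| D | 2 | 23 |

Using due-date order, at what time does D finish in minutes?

20

EDD (increasing due date): A C D B.
A: 0→7
C: 7→18
D: 18→20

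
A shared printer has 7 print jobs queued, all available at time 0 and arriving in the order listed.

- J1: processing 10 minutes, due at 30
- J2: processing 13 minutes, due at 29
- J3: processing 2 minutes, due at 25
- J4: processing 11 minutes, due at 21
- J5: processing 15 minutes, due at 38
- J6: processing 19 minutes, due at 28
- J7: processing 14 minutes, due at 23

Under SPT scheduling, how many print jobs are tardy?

SPT (increasing processing time): J3 J1 J4 J2 J7 J5 J6.
J3: 0→2, due 25, tardiness 0
J1: 2→12, due 30, tardiness 0
J4: 12→23, due 21, tardiness 2
J2: 23→36, due 29, tardiness 7
J7: 36→50, due 23, tardiness 27
J5: 50→65, due 38, tardiness 27
J6: 65→84, due 28, tardiness 56
Late print jobs: 5.

5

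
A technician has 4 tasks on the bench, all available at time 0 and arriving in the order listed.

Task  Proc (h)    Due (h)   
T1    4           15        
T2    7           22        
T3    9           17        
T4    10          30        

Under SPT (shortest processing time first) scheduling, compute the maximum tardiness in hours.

SPT (increasing processing time): T1 T2 T3 T4.
T1: 0→4, due 15, tardiness 0
T2: 4→11, due 22, tardiness 0
T3: 11→20, due 17, tardiness 3
T4: 20→30, due 30, tardiness 0
Maximum = 3.

3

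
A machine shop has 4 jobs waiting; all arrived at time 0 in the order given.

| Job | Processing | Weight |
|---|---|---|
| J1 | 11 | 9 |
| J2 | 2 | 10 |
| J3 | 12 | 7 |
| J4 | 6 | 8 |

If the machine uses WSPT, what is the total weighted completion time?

WSPT (decreasing weight/processing-time ratio): J2 J4 J1 J3.
J2: finishes 2, weight 10, w·C = 20
J4: finishes 8, weight 8, w·C = 64
J1: finishes 19, weight 9, w·C = 171
J3: finishes 31, weight 7, w·C = 217
Sum = 20+64+171+217 = 472.

472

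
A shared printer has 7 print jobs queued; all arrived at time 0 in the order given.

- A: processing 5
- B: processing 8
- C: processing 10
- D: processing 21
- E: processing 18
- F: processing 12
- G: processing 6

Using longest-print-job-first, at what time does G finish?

LPT (decreasing processing time): D E F C B G A.
D: 0→21
E: 21→39
F: 39→51
C: 51→61
B: 61→69
G: 69→75

75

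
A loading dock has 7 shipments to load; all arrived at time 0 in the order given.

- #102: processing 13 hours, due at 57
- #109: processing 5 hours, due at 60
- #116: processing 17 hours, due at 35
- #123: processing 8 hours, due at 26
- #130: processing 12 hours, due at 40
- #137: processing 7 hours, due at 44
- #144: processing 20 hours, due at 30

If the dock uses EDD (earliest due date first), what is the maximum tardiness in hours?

EDD (increasing due date): #123 #144 #116 #130 #137 #102 #109.
#123: 0→8, due 26, tardiness 0
#144: 8→28, due 30, tardiness 0
#116: 28→45, due 35, tardiness 10
#130: 45→57, due 40, tardiness 17
#137: 57→64, due 44, tardiness 20
#102: 64→77, due 57, tardiness 20
#109: 77→82, due 60, tardiness 22
Maximum = 22.

22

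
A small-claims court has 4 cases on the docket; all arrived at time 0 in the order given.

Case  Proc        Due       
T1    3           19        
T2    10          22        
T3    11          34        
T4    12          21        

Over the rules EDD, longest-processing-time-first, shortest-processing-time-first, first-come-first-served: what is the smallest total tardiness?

5

EDD (increasing due date): T1 T4 T2 T3.
T1: 0→3, due 19, tardiness 0
T4: 3→15, due 21, tardiness 0
T2: 15→25, due 22, tardiness 3
T3: 25→36, due 34, tardiness 2
Sum = 0+0+3+2 = 5.
LPT (decreasing processing time): T4 T3 T2 T1.
T4: 0→12, due 21, tardiness 0
T3: 12→23, due 34, tardiness 0
T2: 23→33, due 22, tardiness 11
T1: 33→36, due 19, tardiness 17
Sum = 0+0+11+17 = 28.
SPT (increasing processing time): T1 T2 T3 T4.
T1: 0→3, due 19, tardiness 0
T2: 3→13, due 22, tardiness 0
T3: 13→24, due 34, tardiness 0
T4: 24→36, due 21, tardiness 15
Sum = 0+0+0+15 = 15.
FIFO (arrival order): T1 T2 T3 T4.
T1: 0→3, due 19, tardiness 0
T2: 3→13, due 22, tardiness 0
T3: 13→24, due 34, tardiness 0
T4: 24→36, due 21, tardiness 15
Sum = 0+0+0+15 = 15.
EDD 5, LPT 28, SPT 15, FIFO 15 → minimum 5.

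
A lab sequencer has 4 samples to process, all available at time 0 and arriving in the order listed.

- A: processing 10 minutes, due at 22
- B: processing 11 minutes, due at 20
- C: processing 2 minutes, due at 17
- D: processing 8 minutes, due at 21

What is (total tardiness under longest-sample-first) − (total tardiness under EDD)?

13

LPT (decreasing processing time): B A D C.
B: 0→11, due 20, tardiness 0
A: 11→21, due 22, tardiness 0
D: 21→29, due 21, tardiness 8
C: 29→31, due 17, tardiness 14
Sum = 0+0+8+14 = 22.
EDD (increasing due date): C B D A.
C: 0→2, due 17, tardiness 0
B: 2→13, due 20, tardiness 0
D: 13→21, due 21, tardiness 0
A: 21→31, due 22, tardiness 9
Sum = 0+0+0+9 = 9.
Difference = 22 − 9 = 13.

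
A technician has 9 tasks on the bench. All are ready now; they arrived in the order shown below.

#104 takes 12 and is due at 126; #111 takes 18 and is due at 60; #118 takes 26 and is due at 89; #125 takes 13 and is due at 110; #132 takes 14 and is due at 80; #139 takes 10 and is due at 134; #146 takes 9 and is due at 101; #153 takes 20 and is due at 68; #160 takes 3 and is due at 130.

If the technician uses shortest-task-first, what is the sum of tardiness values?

86

SPT (increasing processing time): #160 #146 #139 #104 #125 #132 #111 #153 #118.
#160: 0→3, due 130, tardiness 0
#146: 3→12, due 101, tardiness 0
#139: 12→22, due 134, tardiness 0
#104: 22→34, due 126, tardiness 0
#125: 34→47, due 110, tardiness 0
#132: 47→61, due 80, tardiness 0
#111: 61→79, due 60, tardiness 19
#153: 79→99, due 68, tardiness 31
#118: 99→125, due 89, tardiness 36
Sum = 0+0+0+0+0+0+19+31+36 = 86.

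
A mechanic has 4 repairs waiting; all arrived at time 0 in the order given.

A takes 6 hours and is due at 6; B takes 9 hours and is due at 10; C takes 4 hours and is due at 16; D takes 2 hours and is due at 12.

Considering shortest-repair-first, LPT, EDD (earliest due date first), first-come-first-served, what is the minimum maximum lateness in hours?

SPT (increasing processing time): D C A B.
D: 0→2, due 12, lateness -10
C: 2→6, due 16, lateness -10
A: 6→12, due 6, lateness 6
B: 12→21, due 10, lateness 11
Maximum = 11.
LPT (decreasing processing time): B A C D.
B: 0→9, due 10, lateness -1
A: 9→15, due 6, lateness 9
C: 15→19, due 16, lateness 3
D: 19→21, due 12, lateness 9
Maximum = 9.
EDD (increasing due date): A B D C.
A: 0→6, due 6, lateness 0
B: 6→15, due 10, lateness 5
D: 15→17, due 12, lateness 5
C: 17→21, due 16, lateness 5
Maximum = 5.
FIFO (arrival order): A B C D.
A: 0→6, due 6, lateness 0
B: 6→15, due 10, lateness 5
C: 15→19, due 16, lateness 3
D: 19→21, due 12, lateness 9
Maximum = 9.
SPT 11, LPT 9, EDD 5, FIFO 9 → minimum 5.

5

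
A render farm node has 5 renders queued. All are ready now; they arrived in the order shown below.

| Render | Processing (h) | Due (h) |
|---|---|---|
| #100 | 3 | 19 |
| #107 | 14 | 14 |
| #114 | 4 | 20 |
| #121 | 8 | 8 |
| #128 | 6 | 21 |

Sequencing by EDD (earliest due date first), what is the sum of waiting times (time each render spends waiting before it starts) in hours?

84

EDD (increasing due date): #121 #107 #100 #114 #128.
#121: waits 0, runs 0→8
#107: waits 8, runs 8→22
#100: waits 22, runs 22→25
#114: waits 25, runs 25→29
#128: waits 29, runs 29→35
Sum = 0+8+22+25+29 = 84.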